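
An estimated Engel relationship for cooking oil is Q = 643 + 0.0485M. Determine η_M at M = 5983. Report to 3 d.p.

0.311

At M = 5983: Q = 933.176.
dQ/dM = 0.0485.
η = (dQ/dM)·(M/Q) = 0.0485 × (5983/933.176) = 0.311.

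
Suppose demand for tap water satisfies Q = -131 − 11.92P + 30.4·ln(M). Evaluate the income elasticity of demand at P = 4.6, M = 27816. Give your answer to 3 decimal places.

At P = 4.6, M = 27816: Q = 125.262.
Holding P constant, ∂Q/∂M = 30.4/M = 0.0010929.
η_M = (∂Q/∂M)·(M/Q) = 0.0010929 × (27816/125.262) = 0.243.

0.243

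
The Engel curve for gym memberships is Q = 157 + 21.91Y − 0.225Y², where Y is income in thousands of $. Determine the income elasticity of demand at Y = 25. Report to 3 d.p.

At Y = 25: Q = 564.1250.
dQ/dY = 21.91 − 0.45Y = 10.66000.
η = (dQ/dY)·(Y/Q) = 10.66000 × (25/564.1250) = 0.472.

0.472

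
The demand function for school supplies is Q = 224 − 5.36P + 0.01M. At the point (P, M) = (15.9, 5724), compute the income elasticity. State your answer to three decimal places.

At P = 15.9, M = 5724: Q = 196.016.
Holding P constant, ∂Q/∂M = 0.01.
η_M = (∂Q/∂M)·(M/Q) = 0.01 × (5724/196.016) = 0.292.

0.292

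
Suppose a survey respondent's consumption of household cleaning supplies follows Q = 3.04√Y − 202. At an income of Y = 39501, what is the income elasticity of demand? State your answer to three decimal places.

At Y = 39501: Q = 402.196.
dQ/dY = 3.04/(2√Y) = 0.00764785 at this income.
η = (dQ/dY)·(Y/Q) = 0.00764785 × (39501/402.196) = 0.751.

0.751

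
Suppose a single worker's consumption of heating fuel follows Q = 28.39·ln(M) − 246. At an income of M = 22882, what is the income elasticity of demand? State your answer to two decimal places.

At M = 22882: Q = 38.982.
dQ/dM = 28.39/M = 0.00124071 at this income.
η = (dQ/dM)·(M/Q) = 0.00124071 × (22882/38.982) = 0.73.

0.73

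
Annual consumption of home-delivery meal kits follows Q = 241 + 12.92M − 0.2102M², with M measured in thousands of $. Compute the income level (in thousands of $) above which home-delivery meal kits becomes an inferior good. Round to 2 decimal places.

30.73

dQ/dM = 12.92 − 0.4204M.
The good is inferior where dQ/dM < 0. Setting dQ/dM = 0 gives M = 12.92 / 0.4204 = 30.73.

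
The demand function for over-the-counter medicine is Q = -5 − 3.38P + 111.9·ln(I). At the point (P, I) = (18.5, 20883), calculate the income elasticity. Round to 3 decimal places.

0.107

At P = 18.5, I = 20883: Q = 1045.505.
Holding P constant, ∂Q/∂I = 111.9/I = 0.00535843.
η_I = (∂Q/∂I)·(I/Q) = 0.00535843 × (20883/1045.505) = 0.107.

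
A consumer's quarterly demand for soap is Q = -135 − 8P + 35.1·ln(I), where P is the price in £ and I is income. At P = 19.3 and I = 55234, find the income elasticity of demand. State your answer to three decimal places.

At P = 19.3, I = 55234: Q = 93.869.
Holding P constant, ∂Q/∂I = 35.1/I = 0.000635478.
η_I = (∂Q/∂I)·(I/Q) = 0.000635478 × (55234/93.869) = 0.374.

0.374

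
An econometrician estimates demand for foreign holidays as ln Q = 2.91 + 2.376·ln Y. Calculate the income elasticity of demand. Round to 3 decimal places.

In a log-linear demand, the coefficient on ln Y is the income elasticity.
So η = 2.376.

2.376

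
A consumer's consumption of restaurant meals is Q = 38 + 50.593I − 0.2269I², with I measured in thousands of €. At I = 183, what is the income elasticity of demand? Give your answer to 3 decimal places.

At I = 183: Q = 1697.8649.
dQ/dI = 50.593 − 0.4538I = -32.45240.
η = (dQ/dI)·(I/Q) = -32.45240 × (183/1697.8649) = -3.498.

-3.498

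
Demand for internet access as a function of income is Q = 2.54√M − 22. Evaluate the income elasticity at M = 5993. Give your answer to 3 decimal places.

At M = 5993: Q = 174.633.
dQ/dM = 2.54/(2√M) = 0.0164052 at this income.
η = (dQ/dM)·(M/Q) = 0.0164052 × (5993/174.633) = 0.563.

0.563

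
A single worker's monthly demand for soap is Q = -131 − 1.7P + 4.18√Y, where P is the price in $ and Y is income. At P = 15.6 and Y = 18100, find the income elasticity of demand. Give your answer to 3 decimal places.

At P = 15.6, Y = 18100: Q = 404.841.
Holding P constant, ∂Q/∂Y = 4.18/(2√Y) = 0.0155348.
η_Y = (∂Q/∂Y)·(Y/Q) = 0.0155348 × (18100/404.841) = 0.695.

0.695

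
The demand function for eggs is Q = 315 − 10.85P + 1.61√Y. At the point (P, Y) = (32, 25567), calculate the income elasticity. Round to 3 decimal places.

At P = 32, Y = 25567: Q = 225.234.
Holding P constant, ∂Q/∂Y = 1.61/(2√Y) = 0.0050345.
η_Y = (∂Q/∂Y)·(Y/Q) = 0.0050345 × (25567/225.234) = 0.571.

0.571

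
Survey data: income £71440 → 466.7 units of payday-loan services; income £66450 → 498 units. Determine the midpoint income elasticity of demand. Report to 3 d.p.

-0.897

ΔQ = 498 − 466.7 = 31.3; midpoint Q̄ = (466.7 + 498)/2 = 482.35.
ΔI = 66450 − 71440 = -4990; midpoint Ī = (71440 + 66450)/2 = 68945.
η = (ΔQ/Q̄) ÷ (ΔI/Ī) = (31.3/482.35) ÷ (-4990/68945) = -0.897.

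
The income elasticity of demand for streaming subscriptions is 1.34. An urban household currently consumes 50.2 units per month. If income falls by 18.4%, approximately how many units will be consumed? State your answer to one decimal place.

37.8

%ΔQ ≈ η × %ΔI = 1.34 × (-18.4%) = -24.656%.
New Q ≈ 50.2 × (1 − 0.24656) = 37.8.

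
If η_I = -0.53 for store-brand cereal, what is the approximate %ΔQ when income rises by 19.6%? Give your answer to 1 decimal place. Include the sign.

-10.4%

%ΔQ ≈ η × %ΔI = -0.53 × 19.6% = -10.4%.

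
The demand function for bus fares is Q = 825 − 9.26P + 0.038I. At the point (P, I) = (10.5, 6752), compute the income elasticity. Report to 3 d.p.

0.261

At P = 10.5, I = 6752: Q = 984.346.
Holding P constant, ∂Q/∂I = 0.038.
η_I = (∂Q/∂I)·(I/Q) = 0.038 × (6752/984.346) = 0.261.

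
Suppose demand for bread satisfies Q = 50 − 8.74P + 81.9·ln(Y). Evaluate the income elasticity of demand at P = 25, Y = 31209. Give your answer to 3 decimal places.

At P = 25, Y = 31209: Q = 679.039.
Holding P constant, ∂Q/∂Y = 81.9/Y = 0.00262424.
η_Y = (∂Q/∂Y)·(Y/Q) = 0.00262424 × (31209/679.039) = 0.121.

0.121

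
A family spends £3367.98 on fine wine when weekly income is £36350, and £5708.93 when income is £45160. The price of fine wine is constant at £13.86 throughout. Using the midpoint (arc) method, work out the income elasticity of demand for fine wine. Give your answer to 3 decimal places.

2.386

With a constant price, Q₁ = 3367.98/13.86 = 243.000 and Q₂ = 5708.93/13.86 = 411.900 (equivalently, work directly with expenditure since P cancels).
Midpoint %ΔQ = (5708.93 − 3367.98)/4538.46 = 0.51580; midpoint %ΔI = (45160 − 36350)/40755 = 0.21617.
η = 0.51580 / 0.21617 = 2.386.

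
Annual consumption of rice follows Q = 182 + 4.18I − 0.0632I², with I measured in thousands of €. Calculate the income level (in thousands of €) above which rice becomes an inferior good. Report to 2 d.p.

33.07

dQ/dI = 4.18 − 0.1264I.
The good is inferior where dQ/dI < 0. Setting dQ/dI = 0 gives I = 4.18 / 0.1264 = 33.07.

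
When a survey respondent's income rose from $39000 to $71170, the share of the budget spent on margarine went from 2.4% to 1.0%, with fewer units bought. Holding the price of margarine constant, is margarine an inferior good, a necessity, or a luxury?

inferior good

Quantity demanded falls as income rises, so η < 0.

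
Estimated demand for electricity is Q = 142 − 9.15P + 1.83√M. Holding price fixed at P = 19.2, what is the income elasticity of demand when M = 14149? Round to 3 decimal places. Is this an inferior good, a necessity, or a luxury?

0.592 (necessity)

At P = 19.2, M = 14149: Q = 183.998.
Holding P constant, ∂Q/∂M = 1.83/(2√M) = 0.00769234.
η_M = (∂Q/∂M)·(M/Q) = 0.00769234 × (14149/183.998) = 0.592.
Since 0 < η < 1, this is a necessity.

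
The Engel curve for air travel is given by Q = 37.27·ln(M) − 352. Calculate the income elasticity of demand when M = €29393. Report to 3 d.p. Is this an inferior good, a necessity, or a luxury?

At M = 29393: Q = 31.453.
dQ/dM = 37.27/M = 0.00126799 at this income.
η = (dQ/dM)·(M/Q) = 0.00126799 × (29393/31.453) = 1.185.
Since η > 1, the good is a luxury.

1.185 (luxury)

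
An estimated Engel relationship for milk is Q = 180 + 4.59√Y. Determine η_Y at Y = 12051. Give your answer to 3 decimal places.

0.368

At Y = 12051: Q = 683.877.
dQ/dY = 4.59/(2√Y) = 0.020906 at this income.
η = (dQ/dY)·(Y/Q) = 0.020906 × (12051/683.877) = 0.368.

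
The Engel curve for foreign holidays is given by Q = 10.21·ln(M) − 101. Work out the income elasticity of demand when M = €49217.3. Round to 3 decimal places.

1.097

At M = 49217.3: Q = 9.309.
dQ/dM = 10.21/M = 0.000207447 at this income.
η = (dQ/dM)·(M/Q) = 0.000207447 × (49217.3/9.309) = 1.097.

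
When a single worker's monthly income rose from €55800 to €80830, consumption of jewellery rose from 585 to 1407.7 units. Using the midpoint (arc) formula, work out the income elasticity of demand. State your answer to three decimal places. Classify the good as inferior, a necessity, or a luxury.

2.254 (luxury)

ΔQ = 1407.7 − 585 = 822.7; midpoint Q̄ = (585 + 1407.7)/2 = 996.35.
ΔI = 80830 − 55800 = 25030; midpoint Ī = (55800 + 80830)/2 = 68315.
η = (ΔQ/Q̄) ÷ (ΔI/Ī) = (822.7/996.35) ÷ (25030/68315) = 2.254.
η > 1 ⇒ luxury.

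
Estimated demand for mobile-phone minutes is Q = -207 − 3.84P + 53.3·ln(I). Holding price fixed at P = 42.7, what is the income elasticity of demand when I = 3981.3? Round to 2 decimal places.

0.75

At P = 42.7, I = 3981.3: Q = 70.855.
Holding P constant, ∂Q/∂I = 53.3/I = 0.0133876.
η_I = (∂Q/∂I)·(I/Q) = 0.0133876 × (3981.3/70.855) = 0.75.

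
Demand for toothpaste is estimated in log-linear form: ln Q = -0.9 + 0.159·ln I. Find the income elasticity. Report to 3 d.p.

0.159

In a log-linear demand, the coefficient on ln I is the income elasticity.
So η = 0.159.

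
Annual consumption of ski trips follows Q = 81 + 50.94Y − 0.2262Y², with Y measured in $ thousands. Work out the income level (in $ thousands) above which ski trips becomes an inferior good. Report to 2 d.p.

112.60

dQ/dY = 50.94 − 0.4524Y.
The good is inferior where dQ/dY < 0. Setting dQ/dY = 0 gives Y = 50.94 / 0.4524 = 112.60.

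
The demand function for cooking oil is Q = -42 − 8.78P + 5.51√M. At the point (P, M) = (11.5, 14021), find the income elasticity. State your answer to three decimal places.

At P = 11.5, M = 14021: Q = 509.471.
Holding P constant, ∂Q/∂M = 5.51/(2√M) = 0.0232666.
η_M = (∂Q/∂M)·(M/Q) = 0.0232666 × (14021/509.471) = 0.640.

0.640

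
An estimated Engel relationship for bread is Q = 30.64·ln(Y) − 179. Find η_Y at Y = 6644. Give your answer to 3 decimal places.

At Y = 6644: Q = 90.677.
dQ/dY = 30.64/Y = 0.00461168 at this income.
η = (dQ/dY)·(Y/Q) = 0.00461168 × (6644/90.677) = 0.338.

0.338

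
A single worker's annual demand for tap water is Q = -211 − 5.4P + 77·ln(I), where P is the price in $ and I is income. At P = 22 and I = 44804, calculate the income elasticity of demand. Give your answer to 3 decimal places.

0.156

At P = 22, I = 44804: Q = 494.874.
Holding P constant, ∂Q/∂I = 77/I = 0.0017186.
η_I = (∂Q/∂I)·(I/Q) = 0.0017186 × (44804/494.874) = 0.156.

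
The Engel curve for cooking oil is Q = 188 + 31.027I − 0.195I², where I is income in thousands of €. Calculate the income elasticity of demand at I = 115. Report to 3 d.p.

At I = 115: Q = 1177.2300.
dQ/dI = 31.027 − 0.39I = -13.82300.
η = (dQ/dI)·(I/Q) = -13.82300 × (115/1177.2300) = -1.350.

-1.350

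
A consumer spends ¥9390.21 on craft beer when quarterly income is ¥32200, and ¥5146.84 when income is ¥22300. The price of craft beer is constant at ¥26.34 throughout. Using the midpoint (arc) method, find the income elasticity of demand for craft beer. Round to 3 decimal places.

1.607

With a constant price, Q₁ = 9390.21/26.34 = 356.500 and Q₂ = 5146.84/26.34 = 195.400 (equivalently, work directly with expenditure since P cancels).
Midpoint %ΔQ = (5146.84 − 9390.21)/7268.53 = -0.58380; midpoint %ΔI = (22300 − 32200)/27250 = -0.36330.
η = -0.58380 / -0.36330 = 1.607.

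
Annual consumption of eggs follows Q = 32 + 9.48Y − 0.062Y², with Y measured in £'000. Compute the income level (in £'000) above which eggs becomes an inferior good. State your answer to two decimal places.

dQ/dY = 9.48 − 0.124Y.
The good is inferior where dQ/dY < 0. Setting dQ/dY = 0 gives Y = 9.48 / 0.124 = 76.45.

76.45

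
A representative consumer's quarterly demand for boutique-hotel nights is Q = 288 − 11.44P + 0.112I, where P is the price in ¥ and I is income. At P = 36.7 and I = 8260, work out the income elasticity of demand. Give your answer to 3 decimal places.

1.166

At P = 36.7, I = 8260: Q = 793.272.
Holding P constant, ∂Q/∂I = 0.112.
η_I = (∂Q/∂I)·(I/Q) = 0.112 × (8260/793.272) = 1.166.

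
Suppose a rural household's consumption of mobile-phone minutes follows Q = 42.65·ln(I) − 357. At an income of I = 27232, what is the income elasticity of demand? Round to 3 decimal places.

0.543

At I = 27232: Q = 78.548.
dQ/dI = 42.65/I = 0.00156617 at this income.
η = (dQ/dI)·(I/Q) = 0.00156617 × (27232/78.548) = 0.543.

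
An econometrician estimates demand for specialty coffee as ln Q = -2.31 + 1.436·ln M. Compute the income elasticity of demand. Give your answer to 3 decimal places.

In a log-linear demand, the coefficient on ln M is the income elasticity.
So η = 1.436.

1.436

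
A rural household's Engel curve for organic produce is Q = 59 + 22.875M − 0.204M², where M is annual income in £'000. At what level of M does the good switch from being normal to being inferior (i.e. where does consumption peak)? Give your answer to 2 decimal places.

56.07

dQ/dM = 22.875 − 0.408M.
The good is inferior where dQ/dM < 0. Setting dQ/dM = 0 gives M = 22.875 / 0.408 = 56.07.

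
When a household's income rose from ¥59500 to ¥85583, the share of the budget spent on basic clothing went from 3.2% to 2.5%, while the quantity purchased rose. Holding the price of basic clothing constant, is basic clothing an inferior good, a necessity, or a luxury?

necessity

Quantity rises but the budget share falls as income rises, so 0 < η < 1.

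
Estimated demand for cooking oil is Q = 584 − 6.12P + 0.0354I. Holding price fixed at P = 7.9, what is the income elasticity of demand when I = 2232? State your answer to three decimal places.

0.129

At P = 7.9, I = 2232: Q = 614.665.
Holding P constant, ∂Q/∂I = 0.0354.
η_I = (∂Q/∂I)·(I/Q) = 0.0354 × (2232/614.665) = 0.129.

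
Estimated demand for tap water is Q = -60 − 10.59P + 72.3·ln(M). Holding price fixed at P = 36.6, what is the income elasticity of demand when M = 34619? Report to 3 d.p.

At P = 36.6, M = 34619: Q = 308.097.
Holding P constant, ∂Q/∂M = 72.3/M = 0.00208845.
η_M = (∂Q/∂M)·(M/Q) = 0.00208845 × (34619/308.097) = 0.235.

0.235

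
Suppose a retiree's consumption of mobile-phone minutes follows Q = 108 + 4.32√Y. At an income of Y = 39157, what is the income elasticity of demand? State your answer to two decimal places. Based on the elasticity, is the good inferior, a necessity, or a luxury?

At Y = 39157: Q = 962.847.
dQ/dY = 4.32/(2√Y) = 0.0109156 at this income.
η = (dQ/dY)·(Y/Q) = 0.0109156 × (39157/962.847) = 0.44.
Since 0 < η < 1, the good is a necessity.

0.44 (necessity)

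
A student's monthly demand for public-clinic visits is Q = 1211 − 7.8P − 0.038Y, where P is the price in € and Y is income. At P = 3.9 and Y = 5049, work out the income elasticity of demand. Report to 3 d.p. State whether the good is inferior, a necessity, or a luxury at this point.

At P = 3.9, Y = 5049: Q = 988.718.
Holding P constant, ∂Q/∂Y = −0.038.
η_Y = (∂Q/∂Y)·(Y/Q) = -0.038 × (5049/988.718) = -0.194.
Since η < 0, this is an inferior good.

-0.194 (inferior good)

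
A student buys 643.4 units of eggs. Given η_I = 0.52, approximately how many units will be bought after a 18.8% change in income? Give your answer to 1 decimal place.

706.3

%ΔQ ≈ η × %ΔI = 0.52 × 18.8% = 9.776%.
New Q ≈ 643.4 × (1 + 0.09776) = 706.3.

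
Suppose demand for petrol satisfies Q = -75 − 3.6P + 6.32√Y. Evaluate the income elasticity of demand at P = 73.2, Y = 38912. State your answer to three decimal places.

At P = 73.2, Y = 38912: Q = 908.171.
Holding P constant, ∂Q/∂Y = 6.32/(2√Y) = 0.0160194.
η_Y = (∂Q/∂Y)·(Y/Q) = 0.0160194 × (38912/908.171) = 0.686.

0.686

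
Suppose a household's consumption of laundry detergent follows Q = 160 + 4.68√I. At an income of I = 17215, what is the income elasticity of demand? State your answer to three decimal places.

0.397

At I = 17215: Q = 774.044.
dQ/dI = 4.68/(2√I) = 0.0178346 at this income.
η = (dQ/dI)·(I/Q) = 0.0178346 × (17215/774.044) = 0.397.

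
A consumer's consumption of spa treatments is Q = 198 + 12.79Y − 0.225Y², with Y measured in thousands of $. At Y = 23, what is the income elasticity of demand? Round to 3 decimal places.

0.150

At Y = 23: Q = 373.1450.
dQ/dY = 12.79 − 0.45Y = 2.44000.
η = (dQ/dY)·(Y/Q) = 2.44000 × (23/373.1450) = 0.150.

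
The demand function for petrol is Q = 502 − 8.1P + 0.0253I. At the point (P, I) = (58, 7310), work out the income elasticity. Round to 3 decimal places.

At P = 58, I = 7310: Q = 217.143.
Holding P constant, ∂Q/∂I = 0.0253.
η_I = (∂Q/∂I)·(I/Q) = 0.0253 × (7310/217.143) = 0.852.

0.852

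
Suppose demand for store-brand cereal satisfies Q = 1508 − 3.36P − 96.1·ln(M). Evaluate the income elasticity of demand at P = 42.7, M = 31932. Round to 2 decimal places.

-0.26

At P = 42.7, M = 31932: Q = 367.840.
Holding P constant, ∂Q/∂M = -96.1/M = -0.00300952.
η_M = (∂Q/∂M)·(M/Q) = -0.00300952 × (31932/367.840) = -0.26.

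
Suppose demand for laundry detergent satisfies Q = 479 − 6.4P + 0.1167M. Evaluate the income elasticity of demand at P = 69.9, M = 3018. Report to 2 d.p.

At P = 69.9, M = 3018: Q = 383.841.
Holding P constant, ∂Q/∂M = 0.1167.
η_M = (∂Q/∂M)·(M/Q) = 0.1167 × (3018/383.841) = 0.92.

0.92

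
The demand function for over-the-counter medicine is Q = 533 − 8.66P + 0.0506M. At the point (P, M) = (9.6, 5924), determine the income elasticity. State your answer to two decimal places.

0.40

At P = 9.6, M = 5924: Q = 749.618.
Holding P constant, ∂Q/∂M = 0.0506.
η_M = (∂Q/∂M)·(M/Q) = 0.0506 × (5924/749.618) = 0.40.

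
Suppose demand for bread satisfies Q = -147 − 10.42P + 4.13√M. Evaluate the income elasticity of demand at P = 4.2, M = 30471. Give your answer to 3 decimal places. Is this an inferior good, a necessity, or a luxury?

At P = 4.2, M = 30471: Q = 530.167.
Holding P constant, ∂Q/∂M = 4.13/(2√M) = 0.0118298.
η_M = (∂Q/∂M)·(M/Q) = 0.0118298 × (30471/530.167) = 0.680.
Since 0 < η < 1, this is a necessity.

0.680 (necessity)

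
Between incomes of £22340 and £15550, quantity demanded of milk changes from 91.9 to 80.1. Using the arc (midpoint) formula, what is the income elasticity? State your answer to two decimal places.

ΔQ = 80.1 − 91.9 = -11.8; midpoint Q̄ = (91.9 + 80.1)/2 = 86.
ΔI = 15550 − 22340 = -6790; midpoint Ī = (22340 + 15550)/2 = 18945.
η = (ΔQ/Q̄) ÷ (ΔI/Ī) = (-11.8/86) ÷ (-6790/18945) = 0.38.

0.38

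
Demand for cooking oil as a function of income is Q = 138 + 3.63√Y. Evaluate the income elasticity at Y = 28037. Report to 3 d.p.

At Y = 28037: Q = 745.816.
dQ/dY = 3.63/(2√Y) = 0.0108395 at this income.
η = (dQ/dY)·(Y/Q) = 0.0108395 × (28037/745.816) = 0.407.

0.407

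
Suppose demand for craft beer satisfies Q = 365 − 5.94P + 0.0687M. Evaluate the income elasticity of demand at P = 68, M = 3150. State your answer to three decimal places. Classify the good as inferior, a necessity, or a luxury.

At P = 68, M = 3150: Q = 177.485.
Holding P constant, ∂Q/∂M = 0.0687.
η_M = (∂Q/∂M)·(M/Q) = 0.0687 × (3150/177.485) = 1.219.
Since η > 1, this is a luxury.

1.219 (luxury)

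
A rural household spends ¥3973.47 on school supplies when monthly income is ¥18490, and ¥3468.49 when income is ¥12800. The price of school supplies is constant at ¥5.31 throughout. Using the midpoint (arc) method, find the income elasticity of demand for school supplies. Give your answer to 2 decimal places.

With a constant price, Q₁ = 3973.47/5.31 = 748.299 and Q₂ = 3468.49/5.31 = 653.200 (equivalently, work directly with expenditure since P cancels).
Midpoint %ΔQ = (3468.49 − 3973.47)/3720.98 = -0.13571; midpoint %ΔI = (12800 − 18490)/15645 = -0.36369.
η = -0.13571 / -0.36369 = 0.37.

0.37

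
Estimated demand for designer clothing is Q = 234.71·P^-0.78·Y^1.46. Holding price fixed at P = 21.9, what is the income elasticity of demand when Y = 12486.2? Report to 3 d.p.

For a multiplicative demand Q = A·P^α·Y^β, the income elasticity is β everywhere.
Here β = 1.46, so η = 1.460.

1.460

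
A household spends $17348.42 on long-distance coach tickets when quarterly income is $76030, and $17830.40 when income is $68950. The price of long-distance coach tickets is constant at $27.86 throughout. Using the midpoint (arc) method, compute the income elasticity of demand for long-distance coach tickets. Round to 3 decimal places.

-0.281

With a constant price, Q₁ = 17348.42/27.86 = 622.700 and Q₂ = 17830.40/27.86 = 640.000 (equivalently, work directly with expenditure since P cancels).
Midpoint %ΔQ = (17830.40 − 17348.42)/17589.41 = 0.02740; midpoint %ΔI = (68950 − 76030)/72490 = -0.09767.
η = 0.02740 / -0.09767 = -0.281.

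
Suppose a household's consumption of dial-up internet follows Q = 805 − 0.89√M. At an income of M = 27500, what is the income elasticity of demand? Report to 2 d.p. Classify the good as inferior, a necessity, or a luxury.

At M = 27500: Q = 657.410.
dQ/dM = -0.89/(2√M) = -0.00268345 at this income.
η = (dQ/dM)·(M/Q) = -0.00268345 × (27500/657.410) = -0.11.
Since η < 0, the good is an inferior good.

-0.11 (inferior good)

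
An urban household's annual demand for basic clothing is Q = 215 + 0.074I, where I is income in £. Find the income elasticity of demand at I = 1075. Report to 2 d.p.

At I = 1075: Q = 294.550.
dQ/dI = 0.074.
η = (dQ/dI)·(I/Q) = 0.074 × (1075/294.550) = 0.27.

0.27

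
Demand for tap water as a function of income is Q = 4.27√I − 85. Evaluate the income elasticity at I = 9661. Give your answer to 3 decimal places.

0.627

At I = 9661: Q = 334.700.
dQ/dI = 4.27/(2√I) = 0.0217214 at this income.
η = (dQ/dI)·(I/Q) = 0.0217214 × (9661/334.700) = 0.627.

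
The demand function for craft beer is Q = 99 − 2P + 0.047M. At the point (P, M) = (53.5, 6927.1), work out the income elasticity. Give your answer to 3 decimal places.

At P = 53.5, M = 6927.1: Q = 317.574.
Holding P constant, ∂Q/∂M = 0.047.
η_M = (∂Q/∂M)·(M/Q) = 0.047 × (6927.1/317.574) = 1.025.

1.025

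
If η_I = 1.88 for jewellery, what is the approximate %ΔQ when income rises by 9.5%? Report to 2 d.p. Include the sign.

17.86%

%ΔQ ≈ η × %ΔI = 1.88 × 9.5% = 17.86%.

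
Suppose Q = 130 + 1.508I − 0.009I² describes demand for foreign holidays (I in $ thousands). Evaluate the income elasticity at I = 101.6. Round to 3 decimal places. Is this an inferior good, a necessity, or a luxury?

At I = 101.6: Q = 190.3098.
dQ/dI = 1.508 − 0.018I = -0.32080.
η = (dQ/dI)·(I/Q) = -0.32080 × (101.6/190.3098) = -0.171.
η < 0 ⇒ inferior good.

-0.171 (inferior good)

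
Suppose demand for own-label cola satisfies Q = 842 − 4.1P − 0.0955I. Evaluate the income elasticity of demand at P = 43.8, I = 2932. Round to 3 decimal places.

-0.732

At P = 43.8, I = 2932: Q = 382.414.
Holding P constant, ∂Q/∂I = −0.0955.
η_I = (∂Q/∂I)·(I/Q) = -0.0955 × (2932/382.414) = -0.732.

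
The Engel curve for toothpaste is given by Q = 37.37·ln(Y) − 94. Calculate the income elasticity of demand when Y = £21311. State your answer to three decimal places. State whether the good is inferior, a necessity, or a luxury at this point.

At Y = 21311: Q = 278.466.
dQ/dY = 37.37/Y = 0.00175355 at this income.
η = (dQ/dY)·(Y/Q) = 0.00175355 × (21311/278.466) = 0.134.
Since 0 < η < 1, the good is a necessity.

0.134 (necessity)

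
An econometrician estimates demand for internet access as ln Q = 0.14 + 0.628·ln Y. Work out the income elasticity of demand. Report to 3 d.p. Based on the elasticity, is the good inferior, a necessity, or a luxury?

In a log-linear demand, the coefficient on ln Y is the income elasticity.
So η = 0.628.
0 < η < 1 ⇒ necessity.

0.628 (necessity)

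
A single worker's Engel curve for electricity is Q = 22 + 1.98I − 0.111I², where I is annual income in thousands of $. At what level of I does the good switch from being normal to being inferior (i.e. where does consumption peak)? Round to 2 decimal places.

8.92

dQ/dI = 1.98 − 0.222I.
The good is inferior where dQ/dI < 0. Setting dQ/dI = 0 gives I = 1.98 / 0.222 = 8.92.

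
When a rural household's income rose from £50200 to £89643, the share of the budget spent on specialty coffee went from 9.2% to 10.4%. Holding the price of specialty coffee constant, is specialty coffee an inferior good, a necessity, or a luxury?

The budget share rises as income rises, so η > 1.

luxury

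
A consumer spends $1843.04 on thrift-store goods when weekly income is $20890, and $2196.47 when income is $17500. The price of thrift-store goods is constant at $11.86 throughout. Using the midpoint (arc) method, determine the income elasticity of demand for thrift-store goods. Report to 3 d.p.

With a constant price, Q₁ = 1843.04/11.86 = 155.400 and Q₂ = 2196.47/11.86 = 185.200 (equivalently, work directly with expenditure since P cancels).
Midpoint %ΔQ = (2196.47 − 1843.04)/2019.76 = 0.17499; midpoint %ΔI = (17500 − 20890)/19195 = -0.17661.
η = 0.17499 / -0.17661 = -0.991.

-0.991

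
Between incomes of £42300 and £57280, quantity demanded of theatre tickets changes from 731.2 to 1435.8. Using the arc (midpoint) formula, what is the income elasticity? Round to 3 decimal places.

2.161

ΔQ = 1435.8 − 731.2 = 704.6; midpoint Q̄ = (731.2 + 1435.8)/2 = 1083.5.
ΔI = 57280 − 42300 = 14980; midpoint Ī = (42300 + 57280)/2 = 49790.
η = (ΔQ/Q̄) ÷ (ΔI/Ī) = (704.6/1083.5) ÷ (14980/49790) = 2.161.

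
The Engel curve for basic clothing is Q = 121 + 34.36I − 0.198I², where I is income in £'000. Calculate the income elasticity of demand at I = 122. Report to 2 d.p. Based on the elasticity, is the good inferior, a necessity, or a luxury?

-1.25 (inferior good)

At I = 122: Q = 1365.8880.
dQ/dI = 34.36 − 0.396I = -13.95200.
η = (dQ/dI)·(I/Q) = -13.95200 × (122/1365.8880) = -1.25.
η < 0 ⇒ inferior good.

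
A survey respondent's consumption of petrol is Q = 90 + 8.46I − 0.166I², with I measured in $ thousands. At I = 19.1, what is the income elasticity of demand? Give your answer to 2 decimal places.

0.21

At I = 19.1: Q = 191.0275.
dQ/dI = 8.46 − 0.332I = 2.11880.
η = (dQ/dI)·(I/Q) = 2.11880 × (19.1/191.0275) = 0.21.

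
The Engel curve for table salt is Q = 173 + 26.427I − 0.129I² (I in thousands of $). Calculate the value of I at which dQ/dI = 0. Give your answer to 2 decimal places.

dQ/dI = 26.427 − 0.258I.
The good is inferior where dQ/dI < 0. Setting dQ/dI = 0 gives I = 26.427 / 0.258 = 102.43.

102.43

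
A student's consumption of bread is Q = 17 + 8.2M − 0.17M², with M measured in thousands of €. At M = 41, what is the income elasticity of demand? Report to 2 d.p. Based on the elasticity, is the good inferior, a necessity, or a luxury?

-3.49 (inferior good)

At M = 41: Q = 67.4300.
dQ/dM = 8.2 − 0.34M = -5.74000.
η = (dQ/dM)·(M/Q) = -5.74000 × (41/67.4300) = -3.49.
η < 0 ⇒ inferior good.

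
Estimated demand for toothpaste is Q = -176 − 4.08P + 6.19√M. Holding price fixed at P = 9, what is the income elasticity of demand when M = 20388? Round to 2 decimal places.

0.66

At P = 9, M = 20388: Q = 671.129.
Holding P constant, ∂Q/∂M = 6.19/(2√M) = 0.0216757.
η_M = (∂Q/∂M)·(M/Q) = 0.0216757 × (20388/671.129) = 0.66.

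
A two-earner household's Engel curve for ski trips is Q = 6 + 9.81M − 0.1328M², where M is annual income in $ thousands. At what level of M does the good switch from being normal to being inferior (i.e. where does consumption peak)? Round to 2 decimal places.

36.94

dQ/dM = 9.81 − 0.2656M.
The good is inferior where dQ/dM < 0. Setting dQ/dM = 0 gives M = 9.81 / 0.2656 = 36.94.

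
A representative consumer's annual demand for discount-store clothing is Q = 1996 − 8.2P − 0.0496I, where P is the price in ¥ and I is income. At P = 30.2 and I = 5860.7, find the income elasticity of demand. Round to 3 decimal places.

At P = 30.2, I = 5860.7: Q = 1457.669.
Holding P constant, ∂Q/∂I = −0.0496.
η_I = (∂Q/∂I)·(I/Q) = -0.0496 × (5860.7/1457.669) = -0.199.

-0.199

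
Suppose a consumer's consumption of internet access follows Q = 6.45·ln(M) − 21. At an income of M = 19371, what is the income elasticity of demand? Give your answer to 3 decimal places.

At M = 19371: Q = 42.671.
dQ/dM = 6.45/M = 0.000332972 at this income.
η = (dQ/dM)·(M/Q) = 0.000332972 × (19371/42.671) = 0.151.

0.151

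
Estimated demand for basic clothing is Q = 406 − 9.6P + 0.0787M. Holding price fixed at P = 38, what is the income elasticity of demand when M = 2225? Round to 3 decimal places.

At P = 38, M = 2225: Q = 216.308.
Holding P constant, ∂Q/∂M = 0.0787.
η_M = (∂Q/∂M)·(M/Q) = 0.0787 × (2225/216.308) = 0.810.

0.810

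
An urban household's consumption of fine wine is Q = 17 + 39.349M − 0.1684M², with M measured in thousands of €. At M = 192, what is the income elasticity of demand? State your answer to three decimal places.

At M = 192: Q = 1364.1104.
dQ/dM = 39.349 − 0.3368M = -25.31660.
η = (dQ/dM)·(M/Q) = -25.31660 × (192/1364.1104) = -3.563.

-3.563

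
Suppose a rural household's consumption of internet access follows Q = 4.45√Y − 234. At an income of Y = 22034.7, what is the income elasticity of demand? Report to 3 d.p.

At Y = 22034.7: Q = 426.562.
dQ/dY = 4.45/(2√Y) = 0.0149891 at this income.
η = (dQ/dY)·(Y/Q) = 0.0149891 × (22034.7/426.562) = 0.774.

0.774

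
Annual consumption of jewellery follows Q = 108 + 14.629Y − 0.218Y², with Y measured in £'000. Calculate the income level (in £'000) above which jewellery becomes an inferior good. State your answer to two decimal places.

33.55

dQ/dY = 14.629 − 0.436Y.
The good is inferior where dQ/dY < 0. Setting dQ/dY = 0 gives Y = 14.629 / 0.436 = 33.55.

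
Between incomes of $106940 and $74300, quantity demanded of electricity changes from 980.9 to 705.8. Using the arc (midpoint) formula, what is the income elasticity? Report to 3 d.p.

ΔQ = 705.8 − 980.9 = -275.1; midpoint Q̄ = (980.9 + 705.8)/2 = 843.35.
ΔI = 74300 − 106940 = -32640; midpoint Ī = (106940 + 74300)/2 = 90620.
η = (ΔQ/Q̄) ÷ (ΔI/Ī) = (-275.1/843.35) ÷ (-32640/90620) = 0.906.

0.906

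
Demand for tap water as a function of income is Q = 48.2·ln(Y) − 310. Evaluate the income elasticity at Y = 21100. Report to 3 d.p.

At Y = 21100: Q = 169.929.
dQ/dY = 48.2/Y = 0.00228436 at this income.
η = (dQ/dY)·(Y/Q) = 0.00228436 × (21100/169.929) = 0.284.

0.284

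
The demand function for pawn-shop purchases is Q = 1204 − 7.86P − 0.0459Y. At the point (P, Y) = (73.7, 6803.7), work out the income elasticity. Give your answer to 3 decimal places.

-1.000

At P = 73.7, Y = 6803.7: Q = 312.428.
Holding P constant, ∂Q/∂Y = −0.0459.
η_Y = (∂Q/∂Y)·(Y/Q) = -0.0459 × (6803.7/312.428) = -1.000.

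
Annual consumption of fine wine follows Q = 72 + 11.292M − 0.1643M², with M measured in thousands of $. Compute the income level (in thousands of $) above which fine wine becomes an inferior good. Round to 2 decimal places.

34.36

dQ/dM = 11.292 − 0.3286M.
The good is inferior where dQ/dM < 0. Setting dQ/dM = 0 gives M = 11.292 / 0.3286 = 34.36.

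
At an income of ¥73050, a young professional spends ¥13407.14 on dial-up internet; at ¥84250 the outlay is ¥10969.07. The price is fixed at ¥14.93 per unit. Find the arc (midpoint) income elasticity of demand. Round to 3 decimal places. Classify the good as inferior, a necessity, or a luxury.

-1.405 (inferior good)

With a constant price, Q₁ = 13407.14/14.93 = 898.000 and Q₂ = 10969.07/14.93 = 734.700 (equivalently, work directly with expenditure since P cancels).
Midpoint %ΔQ = (10969.07 − 13407.14)/12188.11 = -0.20004; midpoint %ΔI = (84250 − 73050)/78650 = 0.14240.
η = -0.20004 / 0.14240 = -1.405.
η < 0 ⇒ inferior good.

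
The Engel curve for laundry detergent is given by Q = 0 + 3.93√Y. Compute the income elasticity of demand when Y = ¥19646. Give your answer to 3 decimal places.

0.500

At Y = 19646: Q = 550.845.
dQ/dY = 3.93/(2√Y) = 0.0140193 at this income.
η = (dQ/dY)·(Y/Q) = 0.0140193 × (19646/550.845) = 0.500.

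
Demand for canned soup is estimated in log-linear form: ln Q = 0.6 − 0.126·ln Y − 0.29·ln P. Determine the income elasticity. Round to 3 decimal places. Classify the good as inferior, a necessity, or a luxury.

-0.126 (inferior good)

In a log-linear demand, the coefficient on ln Y is the income elasticity.
So η = -0.126.
η < 0 ⇒ inferior good.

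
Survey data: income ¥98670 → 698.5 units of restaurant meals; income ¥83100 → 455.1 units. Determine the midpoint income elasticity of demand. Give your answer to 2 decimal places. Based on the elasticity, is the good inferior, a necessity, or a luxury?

ΔQ = 455.1 − 698.5 = -243.4; midpoint Q̄ = (698.5 + 455.1)/2 = 576.8.
ΔI = 83100 − 98670 = -15570; midpoint Ī = (98670 + 83100)/2 = 90885.
η = (ΔQ/Q̄) ÷ (ΔI/Ī) = (-243.4/576.8) ÷ (-15570/90885) = 2.46.
η > 1 ⇒ luxury.

2.46 (luxury)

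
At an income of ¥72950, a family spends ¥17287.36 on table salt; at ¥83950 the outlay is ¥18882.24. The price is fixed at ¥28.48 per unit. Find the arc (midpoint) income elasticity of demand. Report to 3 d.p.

0.629

With a constant price, Q₁ = 17287.36/28.48 = 607.000 and Q₂ = 18882.24/28.48 = 663.000 (equivalently, work directly with expenditure since P cancels).
Midpoint %ΔQ = (18882.24 − 17287.36)/18084.80 = 0.08819; midpoint %ΔI = (83950 − 72950)/78450 = 0.14022.
η = 0.08819 / 0.14022 = 0.629.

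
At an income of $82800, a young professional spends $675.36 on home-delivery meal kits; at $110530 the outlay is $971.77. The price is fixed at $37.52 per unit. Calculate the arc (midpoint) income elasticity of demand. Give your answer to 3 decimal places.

1.255

With a constant price, Q₁ = 675.36/37.52 = 18.000 and Q₂ = 971.77/37.52 = 25.900 (equivalently, work directly with expenditure since P cancels).
Midpoint %ΔQ = (971.77 − 675.36)/823.57 = 0.35991; midpoint %ΔI = (110530 − 82800)/96665 = 0.28687.
η = 0.35991 / 0.28687 = 1.255.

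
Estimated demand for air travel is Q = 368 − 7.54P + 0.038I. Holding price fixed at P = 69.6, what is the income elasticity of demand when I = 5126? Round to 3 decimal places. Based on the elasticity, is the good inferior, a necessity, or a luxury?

At P = 69.6, I = 5126: Q = 38.004.
Holding P constant, ∂Q/∂I = 0.038.
η_I = (∂Q/∂I)·(I/Q) = 0.038 × (5126/38.004) = 5.125.
Since η > 1, this is a luxury.

5.125 (luxury)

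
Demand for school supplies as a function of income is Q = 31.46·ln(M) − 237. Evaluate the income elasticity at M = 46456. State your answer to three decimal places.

At M = 46456: Q = 101.077.
dQ/dM = 31.46/M = 0.0006772 at this income.
η = (dQ/dM)·(M/Q) = 0.0006772 × (46456/101.077) = 0.311.

0.311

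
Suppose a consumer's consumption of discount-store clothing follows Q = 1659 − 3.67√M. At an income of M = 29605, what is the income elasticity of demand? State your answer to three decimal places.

-0.307

At M = 29605: Q = 1027.536.
dQ/dM = -3.67/(2√M) = -0.0106648 at this income.
η = (dQ/dM)·(M/Q) = -0.0106648 × (29605/1027.536) = -0.307.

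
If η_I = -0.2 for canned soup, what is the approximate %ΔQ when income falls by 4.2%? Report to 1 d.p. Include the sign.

%ΔQ ≈ η × %ΔI = -0.2 × (-4.2%) = 0.8%.

0.8%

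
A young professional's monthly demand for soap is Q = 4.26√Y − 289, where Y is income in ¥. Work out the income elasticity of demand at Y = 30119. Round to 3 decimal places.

At Y = 30119: Q = 450.316.
dQ/dY = 4.26/(2√Y) = 0.0122732 at this income.
η = (dQ/dY)·(Y/Q) = 0.0122732 × (30119/450.316) = 0.821.

0.821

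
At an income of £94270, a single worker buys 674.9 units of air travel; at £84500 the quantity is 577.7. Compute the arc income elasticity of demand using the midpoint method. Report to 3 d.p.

1.420

ΔQ = 577.7 − 674.9 = -97.2; midpoint Q̄ = (674.9 + 577.7)/2 = 626.3.
ΔI = 84500 − 94270 = -9770; midpoint Ī = (94270 + 84500)/2 = 89385.
η = (ΔQ/Q̄) ÷ (ΔI/Ī) = (-97.2/626.3) ÷ (-9770/89385) = 1.420.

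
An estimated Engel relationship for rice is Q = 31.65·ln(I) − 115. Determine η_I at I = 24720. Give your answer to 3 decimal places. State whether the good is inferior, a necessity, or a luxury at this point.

At I = 24720: Q = 205.151.
dQ/dI = 31.65/I = 0.00128034 at this income.
η = (dQ/dI)·(I/Q) = 0.00128034 × (24720/205.151) = 0.154.
Since 0 < η < 1, the good is a necessity.

0.154 (necessity)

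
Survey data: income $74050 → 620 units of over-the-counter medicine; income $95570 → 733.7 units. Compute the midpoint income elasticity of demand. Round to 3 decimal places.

ΔQ = 733.7 − 620 = 113.7; midpoint Q̄ = (620 + 733.7)/2 = 676.85.
ΔI = 95570 − 74050 = 21520; midpoint Ī = (74050 + 95570)/2 = 84810.
η = (ΔQ/Q̄) ÷ (ΔI/Ī) = (113.7/676.85) ÷ (21520/84810) = 0.662.

0.662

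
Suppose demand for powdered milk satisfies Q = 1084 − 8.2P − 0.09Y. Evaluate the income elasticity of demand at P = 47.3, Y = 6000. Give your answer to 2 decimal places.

At P = 47.3, Y = 6000: Q = 156.140.
Holding P constant, ∂Q/∂Y = −0.09.
η_Y = (∂Q/∂Y)·(Y/Q) = -0.09 × (6000/156.140) = -3.46.

-3.46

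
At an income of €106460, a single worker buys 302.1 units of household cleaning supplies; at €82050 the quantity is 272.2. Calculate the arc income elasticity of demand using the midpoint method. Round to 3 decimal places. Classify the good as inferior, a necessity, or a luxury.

ΔQ = 272.2 − 302.1 = -29.9; midpoint Q̄ = (302.1 + 272.2)/2 = 287.15.
ΔI = 82050 − 106460 = -24410; midpoint Ī = (106460 + 82050)/2 = 94255.
η = (ΔQ/Q̄) ÷ (ΔI/Ī) = (-29.9/287.15) ÷ (-24410/94255) = 0.402.
0 < η < 1 ⇒ necessity.

0.402 (necessity)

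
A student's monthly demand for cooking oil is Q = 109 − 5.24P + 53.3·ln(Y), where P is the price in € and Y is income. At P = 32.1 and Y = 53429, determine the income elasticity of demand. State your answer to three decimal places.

At P = 32.1, Y = 53429: Q = 521.026.
Holding P constant, ∂Q/∂Y = 53.3/Y = 0.000997586.
η_Y = (∂Q/∂Y)·(Y/Q) = 0.000997586 × (53429/521.026) = 0.102.

0.102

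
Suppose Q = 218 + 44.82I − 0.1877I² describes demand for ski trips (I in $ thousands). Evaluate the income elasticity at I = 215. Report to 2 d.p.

-6.55

At I = 215: Q = 1177.8675.
dQ/dI = 44.82 − 0.3754I = -35.89100.
η = (dQ/dI)·(I/Q) = -35.89100 × (215/1177.8675) = -6.55.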